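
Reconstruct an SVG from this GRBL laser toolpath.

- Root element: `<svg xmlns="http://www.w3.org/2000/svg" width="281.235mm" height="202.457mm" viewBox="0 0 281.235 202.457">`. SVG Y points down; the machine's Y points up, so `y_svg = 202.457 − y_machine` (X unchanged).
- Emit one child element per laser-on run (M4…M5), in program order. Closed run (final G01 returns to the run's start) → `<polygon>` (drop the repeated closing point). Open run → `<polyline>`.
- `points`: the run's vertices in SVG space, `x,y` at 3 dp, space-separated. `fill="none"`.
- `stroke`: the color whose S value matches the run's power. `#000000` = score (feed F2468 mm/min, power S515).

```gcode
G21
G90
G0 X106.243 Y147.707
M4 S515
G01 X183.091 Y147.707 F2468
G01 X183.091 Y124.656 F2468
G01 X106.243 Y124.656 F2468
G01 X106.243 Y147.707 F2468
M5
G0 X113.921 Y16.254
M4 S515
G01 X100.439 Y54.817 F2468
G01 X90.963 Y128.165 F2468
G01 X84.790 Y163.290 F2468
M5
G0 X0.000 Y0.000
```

<svg xmlns="http://www.w3.org/2000/svg" width="281.235mm" height="202.457mm" viewBox="0 0 281.235 202.457">
  <polygon points="106.243,54.750 183.091,54.750 183.091,77.801 106.243,77.801" fill="none" stroke="#000000"/>
  <polyline points="113.921,186.203 100.439,147.640 90.963,74.292 84.790,39.167" fill="none" stroke="#000000"/>
</svg>

Machine Y-up, SVG Y-down with viewBox height 202.457, so y_svg = 202.457 − y_machine; X carries over. Every run uses S515, so all elements get stroke `#000000` (score).

Run 1: The run returns to its start, so emit a `<polygon>` with points (Y-flipped): 106.243,54.750 183.091,54.750 183.091,77.801 106.243,77.801.

Run 2: The run is open, so emit a `<polyline>` with points (Y-flipped): 113.921,186.203 100.439,147.640 90.963,74.292 84.790,39.167.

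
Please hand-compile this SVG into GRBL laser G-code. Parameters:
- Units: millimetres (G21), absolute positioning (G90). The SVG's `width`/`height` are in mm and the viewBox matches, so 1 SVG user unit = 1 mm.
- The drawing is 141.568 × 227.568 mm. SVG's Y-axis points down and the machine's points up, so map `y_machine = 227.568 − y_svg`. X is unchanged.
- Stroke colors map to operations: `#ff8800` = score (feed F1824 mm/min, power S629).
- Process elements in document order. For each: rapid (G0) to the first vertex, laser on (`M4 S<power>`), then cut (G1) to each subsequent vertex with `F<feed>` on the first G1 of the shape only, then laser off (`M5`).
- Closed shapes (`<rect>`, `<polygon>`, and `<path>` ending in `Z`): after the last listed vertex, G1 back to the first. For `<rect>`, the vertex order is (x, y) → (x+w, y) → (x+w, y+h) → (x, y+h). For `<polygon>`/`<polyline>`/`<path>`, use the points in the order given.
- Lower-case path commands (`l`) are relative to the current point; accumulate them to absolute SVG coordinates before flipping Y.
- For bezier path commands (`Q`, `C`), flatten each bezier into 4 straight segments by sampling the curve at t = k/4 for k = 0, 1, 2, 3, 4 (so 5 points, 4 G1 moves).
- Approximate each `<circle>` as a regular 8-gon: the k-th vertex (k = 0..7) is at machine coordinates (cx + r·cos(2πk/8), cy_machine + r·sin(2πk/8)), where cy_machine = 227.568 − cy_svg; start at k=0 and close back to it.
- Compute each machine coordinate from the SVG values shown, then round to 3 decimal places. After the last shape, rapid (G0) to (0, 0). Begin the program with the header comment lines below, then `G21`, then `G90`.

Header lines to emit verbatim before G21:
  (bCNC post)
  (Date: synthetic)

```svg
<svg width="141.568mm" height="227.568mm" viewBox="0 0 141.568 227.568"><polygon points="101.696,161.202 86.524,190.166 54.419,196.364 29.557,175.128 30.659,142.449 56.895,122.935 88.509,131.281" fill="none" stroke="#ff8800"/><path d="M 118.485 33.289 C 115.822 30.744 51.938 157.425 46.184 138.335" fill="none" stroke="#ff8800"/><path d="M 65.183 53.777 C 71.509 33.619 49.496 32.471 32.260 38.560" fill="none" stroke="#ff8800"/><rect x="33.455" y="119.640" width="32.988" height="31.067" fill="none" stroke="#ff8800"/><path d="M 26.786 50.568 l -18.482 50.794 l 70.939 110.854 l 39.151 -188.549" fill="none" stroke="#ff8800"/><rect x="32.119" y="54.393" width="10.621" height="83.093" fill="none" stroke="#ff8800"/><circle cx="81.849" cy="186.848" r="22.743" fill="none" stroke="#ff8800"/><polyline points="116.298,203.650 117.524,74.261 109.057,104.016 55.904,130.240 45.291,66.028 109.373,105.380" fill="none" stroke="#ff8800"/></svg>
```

(bCNC post)
(Date: synthetic)
G21
G90
G0 X101.696 Y66.366
M4 S629
G1 X86.524 Y37.402 F1824
G1 X54.419 Y31.204
G1 X29.557 Y52.440
G1 X30.659 Y85.119
G1 X56.895 Y104.633
G1 X88.509 Y96.287
G1 X101.696 Y66.366
M5
G0 X118.485 Y194.279
M4 S629
G1 X106.874 Y176.255 F1824
G1 X83.494 Y135.552
G1 X59.534 Y97.951
G1 X46.184 Y89.233
M5
G0 X65.183 Y173.791
M4 S629
G1 X65.131 Y185.529 F1824
G1 X57.557 Y191.242
G1 X45.565 Y192.034
G1 X32.260 Y189.008
M5
G0 X33.455 Y107.928
M4 S629
G1 X66.443 Y107.928 F1824
G1 X66.443 Y76.861
G1 X33.455 Y76.861
G1 X33.455 Y107.928
M5
G0 X26.786 Y177.000
M4 S629
G1 X8.304 Y126.206 F1824
G1 X79.243 Y15.352
G1 X118.394 Y203.901
M5
G0 X32.119 Y173.175
M4 S629
G1 X42.740 Y173.175 F1824
G1 X42.740 Y90.082
G1 X32.119 Y90.082
G1 X32.119 Y173.175
M5
G0 X104.592 Y40.720
M4 S629
G1 X97.931 Y56.802 F1824
G1 X81.849 Y63.463
G1 X65.767 Y56.802
G1 X59.106 Y40.720
G1 X65.767 Y24.638
G1 X81.849 Y17.977
G1 X97.931 Y24.638
G1 X104.592 Y40.720
M5
G0 X116.298 Y23.918
M4 S629
G1 X117.524 Y153.307 F1824
G1 X109.057 Y123.552
G1 X55.904 Y97.328
G1 X45.291 Y161.540
G1 X109.373 Y122.188
M5
G0 X0.000 Y0.000

Since the viewBox matches the mm dimensions, user units are millimetres directly. The only transform is the Y-flip y_m = 227.568 − y_svg.

Shape 1 is a regular polygon drawn with `<polygon>`. Its stroke #ff8800 means score at S629, F1824. After flipping Y the toolpath is (101.696,66.366) → (86.524,37.402) → (54.419,31.204) → (29.557,52.440) → (30.659,85.119) → (56.895,104.633) → (88.509,96.287) → (101.696,66.366), returning to the start.

Shape 2 is a cubic bezier drawn with `<path>`. Its stroke #ff8800 means score at S629, F1824. After flipping Y the toolpath is (118.485,194.279) → (106.874,176.255) → (83.494,135.552) → (59.534,97.951) → (46.184,89.233).

Shape 3 is a cubic bezier drawn with `<path>`. Its stroke #ff8800 means score at S629, F1824. After flipping Y the toolpath is (65.183,173.791) → (65.131,185.529) → (57.557,191.242) → (45.565,192.034) → (32.260,189.008).

Shape 4 is a rectangle drawn with `<rect>`. Its stroke #ff8800 means score at S629, F1824. After flipping Y the toolpath is (33.455,107.928) → (66.443,107.928) → (66.443,76.861) → (33.455,76.861) → (33.455,107.928), returning to the start.

Shape 5 is a open polyline drawn with `<path>`. Its stroke #ff8800 means score at S629, F1824. After flipping Y the toolpath is (26.786,177.000) → (8.304,126.206) → (79.243,15.352) → (118.394,203.901).

Shape 6 is a rectangle drawn with `<rect>`. Its stroke #ff8800 means score at S629, F1824. After flipping Y the toolpath is (32.119,173.175) → (42.740,173.175) → (42.740,90.082) → (32.119,90.082) → (32.119,173.175), returning to the start.

Shape 7 is a circle drawn with `<circle>`. Its stroke #ff8800 means score at S629, F1824. After flipping Y the toolpath is (104.592,40.720) → (97.931,56.802) → (81.849,63.463) → (65.767,56.802) → (59.106,40.720) → (65.767,24.638) → (81.849,17.977) → (97.931,24.638) → (104.592,40.720), returning to the start.

Shape 8 is a open polyline drawn with `<polyline>`. Its stroke #ff8800 means score at S629, F1824. After flipping Y the toolpath is (116.298,23.918) → (117.524,153.307) → (109.057,123.552) → (55.904,97.328) → (45.291,161.540) → (109.373,122.188).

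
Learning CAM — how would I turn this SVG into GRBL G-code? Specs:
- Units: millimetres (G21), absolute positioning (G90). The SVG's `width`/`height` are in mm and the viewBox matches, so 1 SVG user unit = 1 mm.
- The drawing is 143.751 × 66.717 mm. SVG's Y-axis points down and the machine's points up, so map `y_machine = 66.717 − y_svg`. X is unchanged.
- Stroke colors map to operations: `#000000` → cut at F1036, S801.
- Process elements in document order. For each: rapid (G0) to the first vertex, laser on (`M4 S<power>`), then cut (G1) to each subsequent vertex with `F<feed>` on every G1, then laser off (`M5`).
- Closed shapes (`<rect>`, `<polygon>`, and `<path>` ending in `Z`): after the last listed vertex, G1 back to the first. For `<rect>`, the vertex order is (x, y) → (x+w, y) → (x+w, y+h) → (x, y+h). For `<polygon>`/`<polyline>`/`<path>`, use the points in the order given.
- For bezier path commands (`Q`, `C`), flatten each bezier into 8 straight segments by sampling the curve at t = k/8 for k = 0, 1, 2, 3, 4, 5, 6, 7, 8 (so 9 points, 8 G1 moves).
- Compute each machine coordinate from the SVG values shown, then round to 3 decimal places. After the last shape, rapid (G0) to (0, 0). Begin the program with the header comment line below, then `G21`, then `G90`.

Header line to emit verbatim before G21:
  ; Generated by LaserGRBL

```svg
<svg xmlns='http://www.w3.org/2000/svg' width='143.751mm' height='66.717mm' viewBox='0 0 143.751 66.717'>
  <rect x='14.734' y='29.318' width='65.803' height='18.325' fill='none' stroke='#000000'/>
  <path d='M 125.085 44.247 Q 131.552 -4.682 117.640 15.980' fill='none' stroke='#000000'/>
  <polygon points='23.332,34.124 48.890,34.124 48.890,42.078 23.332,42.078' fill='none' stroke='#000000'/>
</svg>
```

1 u = 1 mm; y_m = 66.717 − y.

[1] `<rect>` rectangle, #000000→cut S801 F1036: (14.734,37.399) → (80.537,37.399) → (80.537,19.074) → (14.734,19.074) → (14.734,37.399) (closed)

[2] `<path>` quadratic bezier, #000000→cut S801 F1036: (125.085,22.470) → (126.383,33.615) → (127.045,42.585) → (127.069,49.381) → (126.457,54.001) → (125.208,56.447) → (123.322,56.719) → (120.800,54.815) → (117.640,50.737)

[3] `<polygon>` rectangle, #000000→cut S801 F1036: (23.332,32.593) → (48.890,32.593) → (48.890,24.639) → (23.332,24.639) → (23.332,32.593) (closed)

; Generated by LaserGRBL
G21
G90
G0 X14.734 Y37.399
M4 S801
G1 X80.537 Y37.399 F1036
G1 X80.537 Y19.074 F1036
G1 X14.734 Y19.074 F1036
G1 X14.734 Y37.399 F1036
M5
G0 X125.085 Y22.470
M4 S801
G1 X126.383 Y33.615 F1036
G1 X127.045 Y42.585 F1036
G1 X127.069 Y49.381 F1036
G1 X126.457 Y54.001 F1036
G1 X125.208 Y56.447 F1036
G1 X123.322 Y56.719 F1036
G1 X120.800 Y54.815 F1036
G1 X117.640 Y50.737 F1036
M5
G0 X23.332 Y32.593
M4 S801
G1 X48.890 Y32.593 F1036
G1 X48.890 Y24.639 F1036
G1 X23.332 Y24.639 F1036
G1 X23.332 Y32.593 F1036
M5
G0 X0.000 Y0.000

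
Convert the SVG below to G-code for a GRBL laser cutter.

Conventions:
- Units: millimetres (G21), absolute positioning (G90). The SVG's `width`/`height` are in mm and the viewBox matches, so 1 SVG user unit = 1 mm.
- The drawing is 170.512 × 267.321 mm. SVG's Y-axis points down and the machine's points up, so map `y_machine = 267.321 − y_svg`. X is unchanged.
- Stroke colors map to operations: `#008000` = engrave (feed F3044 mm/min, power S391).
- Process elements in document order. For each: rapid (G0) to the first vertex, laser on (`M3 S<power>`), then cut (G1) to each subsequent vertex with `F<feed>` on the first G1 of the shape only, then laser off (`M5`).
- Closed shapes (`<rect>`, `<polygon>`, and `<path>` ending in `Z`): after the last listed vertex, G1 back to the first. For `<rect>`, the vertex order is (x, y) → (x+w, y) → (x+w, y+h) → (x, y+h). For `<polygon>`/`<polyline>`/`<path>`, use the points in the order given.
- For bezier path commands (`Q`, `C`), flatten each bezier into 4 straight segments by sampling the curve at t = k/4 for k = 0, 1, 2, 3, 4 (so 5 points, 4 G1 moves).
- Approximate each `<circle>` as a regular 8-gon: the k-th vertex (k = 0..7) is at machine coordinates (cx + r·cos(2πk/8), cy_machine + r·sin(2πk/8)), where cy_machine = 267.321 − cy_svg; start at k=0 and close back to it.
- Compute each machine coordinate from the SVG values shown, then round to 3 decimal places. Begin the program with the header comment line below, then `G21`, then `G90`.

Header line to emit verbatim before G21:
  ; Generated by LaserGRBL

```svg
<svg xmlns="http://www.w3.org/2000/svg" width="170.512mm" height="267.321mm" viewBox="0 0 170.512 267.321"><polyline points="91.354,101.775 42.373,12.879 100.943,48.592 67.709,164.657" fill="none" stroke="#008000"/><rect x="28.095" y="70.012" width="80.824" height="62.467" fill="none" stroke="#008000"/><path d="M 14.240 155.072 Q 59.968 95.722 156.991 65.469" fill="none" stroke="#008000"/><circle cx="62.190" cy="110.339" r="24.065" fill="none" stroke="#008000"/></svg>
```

; Generated by LaserGRBL
G21
G90
G0 X91.354 Y165.546
M3 S391
G1 X42.373 Y254.442 F3044
G1 X100.943 Y218.729
G1 X67.709 Y102.664
M5
G0 X28.095 Y197.309
M3 S391
G1 X108.919 Y197.309 F3044
G1 X108.919 Y134.842
G1 X28.095 Y134.842
G1 X28.095 Y197.309
M5
G0 X14.240 Y112.249
M3 S391
G1 X40.310 Y140.105 F3044
G1 X72.792 Y164.325
G1 X111.685 Y184.907
G1 X156.991 Y201.852
M5
G0 X86.255 Y156.982
M3 S391
G1 X79.207 Y173.999 F3044
G1 X62.190 Y181.047
G1 X45.173 Y173.999
G1 X38.125 Y156.982
G1 X45.173 Y139.965
G1 X62.190 Y132.917
G1 X79.207 Y139.965
G1 X86.255 Y156.982
M5

1 u = 1 mm; y_m = 267.321 − y.

[1] `<polyline>` open polyline, #008000→engrave S391 F3044: (91.354,165.546) → (42.373,254.442) → (100.943,218.729) → (67.709,102.664)

[2] `<rect>` rectangle, #008000→engrave S391 F3044: (28.095,197.309) → (108.919,197.309) → (108.919,134.842) → (28.095,134.842) → (28.095,197.309) (closed)

[3] `<path>` quadratic bezier, #008000→engrave S391 F3044: (14.240,112.249) → (40.310,140.105) → (72.792,164.325) → (111.685,184.907) → (156.991,201.852)

[4] `<circle>` circle, #008000→engrave S391 F3044: (86.255,156.982) → (79.207,173.999) → (62.190,181.047) → (45.173,173.999) → (38.125,156.982) → (45.173,139.965) → (62.190,132.917) → (79.207,139.965) → (86.255,156.982) (closed)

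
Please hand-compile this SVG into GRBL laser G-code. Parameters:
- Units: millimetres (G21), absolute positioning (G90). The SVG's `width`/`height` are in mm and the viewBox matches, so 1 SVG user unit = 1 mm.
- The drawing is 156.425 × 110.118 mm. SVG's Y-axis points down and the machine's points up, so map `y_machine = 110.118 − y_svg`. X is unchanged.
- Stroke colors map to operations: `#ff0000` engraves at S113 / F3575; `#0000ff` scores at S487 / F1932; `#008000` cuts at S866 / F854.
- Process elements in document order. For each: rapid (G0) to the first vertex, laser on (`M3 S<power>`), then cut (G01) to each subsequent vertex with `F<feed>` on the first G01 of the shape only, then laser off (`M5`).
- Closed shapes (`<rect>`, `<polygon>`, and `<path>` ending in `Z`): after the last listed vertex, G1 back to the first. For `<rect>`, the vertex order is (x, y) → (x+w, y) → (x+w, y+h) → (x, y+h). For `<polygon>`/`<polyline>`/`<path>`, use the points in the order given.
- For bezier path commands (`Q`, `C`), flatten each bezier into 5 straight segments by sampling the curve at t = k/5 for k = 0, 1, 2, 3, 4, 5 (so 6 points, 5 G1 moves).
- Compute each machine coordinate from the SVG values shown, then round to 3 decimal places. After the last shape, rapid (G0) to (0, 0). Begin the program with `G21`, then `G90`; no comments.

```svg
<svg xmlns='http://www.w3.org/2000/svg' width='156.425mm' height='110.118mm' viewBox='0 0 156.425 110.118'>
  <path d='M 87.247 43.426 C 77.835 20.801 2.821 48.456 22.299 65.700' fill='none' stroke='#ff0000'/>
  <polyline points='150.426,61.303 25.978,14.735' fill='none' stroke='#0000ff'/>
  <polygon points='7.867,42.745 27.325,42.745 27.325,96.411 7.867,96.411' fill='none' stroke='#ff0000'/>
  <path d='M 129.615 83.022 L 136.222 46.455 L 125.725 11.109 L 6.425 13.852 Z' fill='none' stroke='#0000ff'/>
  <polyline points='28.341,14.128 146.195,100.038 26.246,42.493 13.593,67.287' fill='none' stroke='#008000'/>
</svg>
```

G21
G90
G0 X87.247 Y66.692
M3 S113
G01 X75.008 Y74.719 F3575
G01 X54.710 Y73.592
G01 X34.036 Y66.224
G01 X20.670 Y55.528
G01 X22.299 Y44.418
M5
G0 X150.426 Y48.815
M3 S487
G01 X25.978 Y95.383 F1932
M5
G0 X7.867 Y67.373
M3 S113
G01 X27.325 Y67.373 F3575
G01 X27.325 Y13.707
G01 X7.867 Y13.707
G01 X7.867 Y67.373
M5
G0 X129.615 Y27.096
M3 S487
G01 X136.222 Y63.663 F1932
G01 X125.725 Y99.009
G01 X6.425 Y96.266
G01 X129.615 Y27.096
M5
G0 X28.341 Y95.990
M3 S866
G01 X146.195 Y10.080 F854
G01 X26.246 Y67.625
G01 X13.593 Y42.831
M5
G0 X0.000 Y0.000

1 u = 1 mm; y_m = 110.118 − y.

[1] `<path>` cubic bezier, #ff0000→engrave S113 F3575: (87.247,66.692) → (75.008,74.719) → (54.710,73.592) → (34.036,66.224) → (20.670,55.528) → (22.299,44.418)

[2] `<polyline>` line segment, #0000ff→score S487 F1932: (150.426,48.815) → (25.978,95.383)

[3] `<polygon>` rectangle, #ff0000→engrave S113 F3575: (7.867,67.373) → (27.325,67.373) → (27.325,13.707) → (7.867,13.707) → (7.867,67.373) (closed)

[4] `<path>` closed polygon, #0000ff→score S487 F1932: (129.615,27.096) → (136.222,63.663) → (125.725,99.009) → (6.425,96.266) → (129.615,27.096) (closed)

[5] `<polyline>` open polyline, #008000→cut S866 F854: (28.341,95.990) → (146.195,10.080) → (26.246,67.625) → (13.593,42.831)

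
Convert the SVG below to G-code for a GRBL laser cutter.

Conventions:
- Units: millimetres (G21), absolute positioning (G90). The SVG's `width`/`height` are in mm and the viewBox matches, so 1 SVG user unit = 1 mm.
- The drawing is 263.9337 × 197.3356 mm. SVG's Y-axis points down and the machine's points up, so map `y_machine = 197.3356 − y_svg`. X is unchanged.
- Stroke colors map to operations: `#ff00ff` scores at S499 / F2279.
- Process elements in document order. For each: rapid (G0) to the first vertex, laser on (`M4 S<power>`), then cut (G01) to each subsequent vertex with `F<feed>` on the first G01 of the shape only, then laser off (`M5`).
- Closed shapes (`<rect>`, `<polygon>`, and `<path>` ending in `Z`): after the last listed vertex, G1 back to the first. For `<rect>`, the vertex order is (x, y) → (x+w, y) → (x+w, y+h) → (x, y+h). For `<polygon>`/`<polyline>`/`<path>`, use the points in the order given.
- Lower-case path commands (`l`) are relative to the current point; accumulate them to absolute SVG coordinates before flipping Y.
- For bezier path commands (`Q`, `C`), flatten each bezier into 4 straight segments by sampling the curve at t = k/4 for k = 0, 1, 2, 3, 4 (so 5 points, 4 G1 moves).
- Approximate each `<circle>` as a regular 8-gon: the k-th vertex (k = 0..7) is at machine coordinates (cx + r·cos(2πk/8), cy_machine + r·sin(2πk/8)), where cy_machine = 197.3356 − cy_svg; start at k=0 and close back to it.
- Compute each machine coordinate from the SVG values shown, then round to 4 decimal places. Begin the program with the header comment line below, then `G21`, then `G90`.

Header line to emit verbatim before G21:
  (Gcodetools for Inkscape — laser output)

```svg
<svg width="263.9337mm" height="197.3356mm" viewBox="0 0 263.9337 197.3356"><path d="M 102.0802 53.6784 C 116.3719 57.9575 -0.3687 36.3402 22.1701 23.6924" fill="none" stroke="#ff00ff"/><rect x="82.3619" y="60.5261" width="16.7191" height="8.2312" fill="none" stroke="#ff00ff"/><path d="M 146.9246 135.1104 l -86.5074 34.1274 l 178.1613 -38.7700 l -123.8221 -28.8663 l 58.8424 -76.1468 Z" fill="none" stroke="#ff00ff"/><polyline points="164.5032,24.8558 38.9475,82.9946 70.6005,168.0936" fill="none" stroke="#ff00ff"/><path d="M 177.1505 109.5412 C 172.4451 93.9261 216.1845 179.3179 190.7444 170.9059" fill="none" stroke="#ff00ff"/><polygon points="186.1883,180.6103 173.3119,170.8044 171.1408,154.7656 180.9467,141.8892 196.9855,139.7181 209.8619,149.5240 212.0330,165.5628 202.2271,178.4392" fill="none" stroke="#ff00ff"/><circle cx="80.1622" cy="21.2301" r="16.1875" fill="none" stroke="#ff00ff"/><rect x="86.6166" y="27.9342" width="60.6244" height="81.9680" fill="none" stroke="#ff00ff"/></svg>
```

(Gcodetools for Inkscape — laser output)
G21
G90
G0 X102.0802 Y143.6572
M4 S499
G01 X92.4540 Y144.7587 F2279
G01 X59.0325 Y152.3026
G01 X27.1573 Y163.0203
G01 X22.1701 Y173.6432
M5
G0 X82.3619 Y136.8095
M4 S499
G01 X99.0810 Y136.8095 F2279
G01 X99.0810 Y128.5783
G01 X82.3619 Y128.5783
G01 X82.3619 Y136.8095
M5
G0 X146.9246 Y62.2252
M4 S499
G01 X60.4172 Y28.0978 F2279
G01 X238.5785 Y66.8678
G01 X114.7564 Y95.7341
G01 X173.5988 Y171.8809
G01 X146.9246 Y62.2252
M5
G0 X164.5032 Y172.4798
M4 S499
G01 X38.9475 Y114.3410 F2279
G01 X70.6005 Y29.2420
M5
G0 X177.1505 Y87.7944
M4 S499
G01 X180.8670 Y83.6108 F2279
G01 X191.7230 Y59.8132
G01 X198.6912 Y34.6650
G01 X190.7444 Y26.4297
M5
G0 X186.1883 Y16.7253
M4 S499
G01 X173.3119 Y26.5312 F2279
G01 X171.1408 Y42.5700
G01 X180.9467 Y55.4464
G01 X196.9855 Y57.6175
G01 X209.8619 Y47.8116
G01 X212.0330 Y31.7728
G01 X202.2271 Y18.8964
G01 X186.1883 Y16.7253
M5
G0 X96.3497 Y176.1055
M4 S499
G01 X91.6085 Y187.5518 F2279
G01 X80.1622 Y192.2930
G01 X68.7159 Y187.5518
G01 X63.9747 Y176.1055
G01 X68.7159 Y164.6592
G01 X80.1622 Y159.9180
G01 X91.6085 Y164.6592
G01 X96.3497 Y176.1055
M5
G0 X86.6166 Y169.4014
M4 S499
G01 X147.2410 Y169.4014 F2279
G01 X147.2410 Y87.4334
G01 X86.6166 Y87.4334
G01 X86.6166 Y169.4014
M5

Since the viewBox matches the mm dimensions, user units are millimetres directly. The only transform is the Y-flip y_m = 197.3356 − y_svg.

Shape 1 is a cubic bezier drawn with `<path>`. Its stroke #ff00ff means score at S499, F2279. After flipping Y the toolpath is (102.0802,143.6572) → (92.4540,144.7587) → (59.0325,152.3026) → (27.1573,163.0203) → (22.1701,173.6432).

Shape 2 is a rectangle drawn with `<rect>`. Its stroke #ff00ff means score at S499, F2279. After flipping Y the toolpath is (82.3619,136.8095) → (99.0810,136.8095) → (99.0810,128.5783) → (82.3619,128.5783) → (82.3619,136.8095), returning to the start.

Shape 3 is a closed polygon drawn with `<path>`. Its stroke #ff00ff means score at S499, F2279. After flipping Y the toolpath is (146.9246,62.2252) → (60.4172,28.0978) → (238.5785,66.8678) → (114.7564,95.7341) → (173.5988,171.8809) → (146.9246,62.2252), returning to the start.

Shape 4 is a open polyline drawn with `<polyline>`. Its stroke #ff00ff means score at S499, F2279. After flipping Y the toolpath is (164.5032,172.4798) → (38.9475,114.3410) → (70.6005,29.2420).

Shape 5 is a cubic bezier drawn with `<path>`. Its stroke #ff00ff means score at S499, F2279. After flipping Y the toolpath is (177.1505,87.7944) → (180.8670,83.6108) → (191.7230,59.8132) → (198.6912,34.6650) → (190.7444,26.4297).

Shape 6 is a regular polygon drawn with `<polygon>`. Its stroke #ff00ff means score at S499, F2279. After flipping Y the toolpath is (186.1883,16.7253) → (173.3119,26.5312) → (171.1408,42.5700) → (180.9467,55.4464) → (196.9855,57.6175) → (209.8619,47.8116) → (212.0330,31.7728) → (202.2271,18.8964) → (186.1883,16.7253), returning to the start.

Shape 7 is a circle drawn with `<circle>`. Its stroke #ff00ff means score at S499, F2279. After flipping Y the toolpath is (96.3497,176.1055) → (91.6085,187.5518) → (80.1622,192.2930) → (68.7159,187.5518) → (63.9747,176.1055) → (68.7159,164.6592) → (80.1622,159.9180) → (91.6085,164.6592) → (96.3497,176.1055), returning to the start.

Shape 8 is a rectangle drawn with `<rect>`. Its stroke #ff00ff means score at S499, F2279. After flipping Y the toolpath is (86.6166,169.4014) → (147.2410,169.4014) → (147.2410,87.4334) → (86.6166,87.4334) → (86.6166,169.4014), returning to the start.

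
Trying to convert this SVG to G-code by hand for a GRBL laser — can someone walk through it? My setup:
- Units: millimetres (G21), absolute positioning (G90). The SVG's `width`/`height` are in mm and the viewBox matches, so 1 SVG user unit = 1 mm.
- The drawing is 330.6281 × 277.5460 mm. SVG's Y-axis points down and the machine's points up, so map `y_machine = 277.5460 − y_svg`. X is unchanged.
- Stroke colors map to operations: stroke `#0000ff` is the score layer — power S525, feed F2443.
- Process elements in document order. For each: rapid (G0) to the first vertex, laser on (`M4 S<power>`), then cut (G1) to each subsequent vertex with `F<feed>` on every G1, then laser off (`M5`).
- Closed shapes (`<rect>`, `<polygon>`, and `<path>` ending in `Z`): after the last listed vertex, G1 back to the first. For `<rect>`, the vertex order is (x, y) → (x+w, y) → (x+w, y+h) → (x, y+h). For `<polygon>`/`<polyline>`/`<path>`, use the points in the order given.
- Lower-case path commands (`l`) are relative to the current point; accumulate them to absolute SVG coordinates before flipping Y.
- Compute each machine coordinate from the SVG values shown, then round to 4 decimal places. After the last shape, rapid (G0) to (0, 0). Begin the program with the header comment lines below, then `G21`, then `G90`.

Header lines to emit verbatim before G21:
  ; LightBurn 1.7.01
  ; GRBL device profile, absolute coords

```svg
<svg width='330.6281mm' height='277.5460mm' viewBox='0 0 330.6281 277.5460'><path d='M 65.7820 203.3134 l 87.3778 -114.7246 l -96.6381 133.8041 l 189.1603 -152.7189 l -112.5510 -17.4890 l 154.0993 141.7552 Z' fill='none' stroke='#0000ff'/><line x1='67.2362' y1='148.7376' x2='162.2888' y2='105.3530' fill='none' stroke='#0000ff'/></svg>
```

; LightBurn 1.7.01
; GRBL device profile, absolute coords
G21
G90
G0 X65.7820 Y74.2326
M4 S525
G1 X153.1598 Y188.9572 F2443
G1 X56.5217 Y55.1531 F2443
G1 X245.6820 Y207.8720 F2443
G1 X133.1310 Y225.3610 F2443
G1 X287.2303 Y83.6058 F2443
G1 X65.7820 Y74.2326 F2443
M5
G0 X67.2362 Y128.8084
M4 S525
G1 X162.2888 Y172.1930 F2443
M5
G0 X0.0000 Y0.0000

1 u = 1 mm; y_m = 277.5460 − y.

[1] `<path>` closed polygon, #0000ff→score S525 F2443: (65.7820,74.2326) → (153.1598,188.9572) → (56.5217,55.1531) → (245.6820,207.8720) → (133.1310,225.3610) → (287.2303,83.6058) → (65.7820,74.2326) (closed)

[2] `<line>` line segment, #0000ff→score S525 F2443: (67.2362,128.8084) → (162.2888,172.1930)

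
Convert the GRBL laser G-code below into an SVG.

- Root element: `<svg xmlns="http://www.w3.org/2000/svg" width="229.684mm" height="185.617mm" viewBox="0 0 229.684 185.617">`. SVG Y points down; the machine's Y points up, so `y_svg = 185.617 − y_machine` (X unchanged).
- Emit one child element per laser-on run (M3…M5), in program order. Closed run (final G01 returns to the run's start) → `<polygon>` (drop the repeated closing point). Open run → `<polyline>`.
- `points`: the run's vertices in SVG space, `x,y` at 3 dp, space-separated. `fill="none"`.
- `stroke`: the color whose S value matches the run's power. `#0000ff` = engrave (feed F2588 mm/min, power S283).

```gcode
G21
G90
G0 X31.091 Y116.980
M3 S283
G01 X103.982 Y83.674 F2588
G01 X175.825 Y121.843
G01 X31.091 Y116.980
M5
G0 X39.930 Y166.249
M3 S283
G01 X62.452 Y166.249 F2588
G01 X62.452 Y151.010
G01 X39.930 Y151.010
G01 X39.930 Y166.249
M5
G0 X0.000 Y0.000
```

Each laser-on run becomes one SVG element. Flip Y back into SVG space with y_svg = 185.617 − y_machine. Every run uses S283, so all elements get stroke `#0000ff` (engrave).

Run 1: The run returns to its start, so emit a `<polygon>` with points (Y-flipped): 31.091,68.637 103.982,101.943 175.825,63.774.

Run 2: The run returns to its start, so emit a `<polygon>` with points (Y-flipped): 39.930,19.368 62.452,19.368 62.452,34.607 39.930,34.607.

<svg xmlns="http://www.w3.org/2000/svg" width="229.684mm" height="185.617mm" viewBox="0 0 229.684 185.617">
  <polygon points="31.091,68.637 103.982,101.943 175.825,63.774" fill="none" stroke="#0000ff"/>
  <polygon points="39.930,19.368 62.452,19.368 62.452,34.607 39.930,34.607" fill="none" stroke="#0000ff"/>
</svg>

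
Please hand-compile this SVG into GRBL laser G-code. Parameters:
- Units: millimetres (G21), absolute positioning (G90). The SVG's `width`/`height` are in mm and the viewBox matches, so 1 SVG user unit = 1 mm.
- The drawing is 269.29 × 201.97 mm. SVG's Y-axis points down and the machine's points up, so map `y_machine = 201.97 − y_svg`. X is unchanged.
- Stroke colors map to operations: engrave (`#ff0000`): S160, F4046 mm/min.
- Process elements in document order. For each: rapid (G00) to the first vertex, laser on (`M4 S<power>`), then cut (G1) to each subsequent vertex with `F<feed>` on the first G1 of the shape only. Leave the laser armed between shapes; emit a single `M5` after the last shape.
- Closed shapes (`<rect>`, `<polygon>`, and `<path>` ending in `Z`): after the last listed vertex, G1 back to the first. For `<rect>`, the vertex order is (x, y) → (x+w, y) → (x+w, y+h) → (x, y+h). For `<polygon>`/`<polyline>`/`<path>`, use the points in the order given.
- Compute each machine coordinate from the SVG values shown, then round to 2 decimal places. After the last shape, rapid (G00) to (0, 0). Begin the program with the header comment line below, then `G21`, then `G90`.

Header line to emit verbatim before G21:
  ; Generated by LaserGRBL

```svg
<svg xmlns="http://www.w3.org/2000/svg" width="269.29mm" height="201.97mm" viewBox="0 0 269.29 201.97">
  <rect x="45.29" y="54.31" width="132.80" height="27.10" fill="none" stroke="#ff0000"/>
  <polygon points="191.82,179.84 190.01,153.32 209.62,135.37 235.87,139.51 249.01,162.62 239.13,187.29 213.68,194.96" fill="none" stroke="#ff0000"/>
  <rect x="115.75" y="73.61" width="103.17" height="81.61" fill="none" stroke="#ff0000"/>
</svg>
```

viewBox `0 0 269.29 201.97` with mm width/height → 1 unit = 1 mm. Flip: y_m = 201.97 − y_svg.

**Shape 1** — `<rect>` rectangle, stroke `#ff0000` → engrave (S160, F4046). Machine vertices: (45.29,147.66) → (178.09,147.66) → (178.09,120.56) → (45.29,120.56) → (45.29,147.66). Closed: final G1 returns to the first vertex.

**Shape 2** — `<polygon>` regular polygon, stroke `#ff0000` → engrave (S160, F4046). Machine vertices: (191.82,22.13) → (190.01,48.65) → (209.62,66.60) → (235.87,62.46) → (249.01,39.35) → (239.13,14.68) → (213.68,7.01) → (191.82,22.13). Closed: final G1 returns to the first vertex.

**Shape 3** — `<rect>` rectangle, stroke `#ff0000` → engrave (S160, F4046). Machine vertices: (115.75,128.36) → (218.92,128.36) → (218.92,46.75) → (115.75,46.75) → (115.75,128.36). Closed: final G1 returns to the first vertex.

; Generated by LaserGRBL
G21
G90
G00 X45.29 Y147.66
M4 S160
G1 X178.09 Y147.66 F4046
G1 X178.09 Y120.56
G1 X45.29 Y120.56
G1 X45.29 Y147.66
G00 X191.82 Y22.13
M4 S160
G1 X190.01 Y48.65 F4046
G1 X209.62 Y66.60
G1 X235.87 Y62.46
G1 X249.01 Y39.35
G1 X239.13 Y14.68
G1 X213.68 Y7.01
G1 X191.82 Y22.13
G00 X115.75 Y128.36
M4 S160
G1 X218.92 Y128.36 F4046
G1 X218.92 Y46.75
G1 X115.75 Y46.75
G1 X115.75 Y128.36
M5
G00 X0.00 Y0.00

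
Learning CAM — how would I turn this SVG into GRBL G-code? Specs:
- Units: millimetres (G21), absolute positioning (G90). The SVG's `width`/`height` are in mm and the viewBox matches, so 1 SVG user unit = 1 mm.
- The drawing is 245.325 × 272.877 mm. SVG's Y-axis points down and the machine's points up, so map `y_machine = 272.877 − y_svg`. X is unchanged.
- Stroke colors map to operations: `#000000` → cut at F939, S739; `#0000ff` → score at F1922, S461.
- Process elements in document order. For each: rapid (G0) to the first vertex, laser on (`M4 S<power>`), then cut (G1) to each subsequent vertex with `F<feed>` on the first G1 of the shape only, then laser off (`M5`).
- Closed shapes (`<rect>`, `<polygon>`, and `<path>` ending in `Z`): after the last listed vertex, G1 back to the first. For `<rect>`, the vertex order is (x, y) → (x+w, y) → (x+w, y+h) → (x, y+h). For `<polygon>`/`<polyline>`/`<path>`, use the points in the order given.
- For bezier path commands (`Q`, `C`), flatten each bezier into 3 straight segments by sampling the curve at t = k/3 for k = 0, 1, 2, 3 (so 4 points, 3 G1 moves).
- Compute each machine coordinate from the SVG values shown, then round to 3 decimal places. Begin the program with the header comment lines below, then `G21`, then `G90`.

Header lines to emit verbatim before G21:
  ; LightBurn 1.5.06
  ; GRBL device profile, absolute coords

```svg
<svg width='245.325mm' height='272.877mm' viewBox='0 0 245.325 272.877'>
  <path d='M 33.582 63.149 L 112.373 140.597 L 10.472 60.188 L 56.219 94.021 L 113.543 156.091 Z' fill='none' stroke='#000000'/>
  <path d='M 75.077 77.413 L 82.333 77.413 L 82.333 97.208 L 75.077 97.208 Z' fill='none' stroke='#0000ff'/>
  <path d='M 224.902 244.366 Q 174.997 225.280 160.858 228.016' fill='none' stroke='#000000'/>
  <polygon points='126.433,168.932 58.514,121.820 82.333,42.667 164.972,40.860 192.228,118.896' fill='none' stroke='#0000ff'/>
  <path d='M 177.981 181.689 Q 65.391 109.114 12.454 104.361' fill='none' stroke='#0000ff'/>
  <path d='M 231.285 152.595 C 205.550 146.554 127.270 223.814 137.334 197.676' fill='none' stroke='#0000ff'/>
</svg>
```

; LightBurn 1.5.06
; GRBL device profile, absolute coords
G21
G90
G0 X33.582 Y209.728
M4 S739
G1 X112.373 Y132.280 F939
G1 X10.472 Y212.689
G1 X56.219 Y178.856
G1 X113.543 Y116.786
G1 X33.582 Y209.728
M5
G0 X75.077 Y195.464
M4 S461
G1 X82.333 Y195.464 F1922
G1 X82.333 Y175.669
G1 X75.077 Y175.669
G1 X75.077 Y195.464
M5
G0 X224.902 Y28.511
M4 S739
G1 X195.606 Y38.810 F939
G1 X174.258 Y44.260
G1 X160.858 Y44.861
M5
G0 X126.433 Y103.945
M4 S461
G1 X58.514 Y151.057 F1922
G1 X82.333 Y230.210
G1 X164.972 Y232.017
G1 X192.228 Y153.981
G1 X126.433 Y103.945
M5
G0 X177.981 Y91.188
M4 S461
G1 X109.549 Y132.036 F1922
G1 X54.373 Y157.812
G1 X12.454 Y168.516
M5
G0 X231.285 Y120.282
M4 S461
G1 X193.253 Y105.471 F1922
G1 X151.500 Y76.614
G1 X137.334 Y75.201
M5

1 u = 1 mm; y_m = 272.877 − y.

[1] `<path>` closed polygon, #000000→cut S739 F939: (33.582,209.728) → (112.373,132.280) → (10.472,212.689) → (56.219,178.856) → (113.543,116.786) → (33.582,209.728) (closed)

[2] `<path>` rectangle, #0000ff→score S461 F1922: (75.077,195.464) → (82.333,195.464) → (82.333,175.669) → (75.077,175.669) → (75.077,195.464) (closed)

[3] `<path>` quadratic bezier, #000000→cut S739 F939: (224.902,28.511) → (195.606,38.810) → (174.258,44.260) → (160.858,44.861)

[4] `<polygon>` regular polygon, #0000ff→score S461 F1922: (126.433,103.945) → (58.514,151.057) → (82.333,230.210) → (164.972,232.017) → (192.228,153.981) → (126.433,103.945) (closed)

[5] `<path>` quadratic bezier, #0000ff→score S461 F1922: (177.981,91.188) → (109.549,132.036) → (54.373,157.812) → (12.454,168.516)

[6] `<path>` cubic bezier, #0000ff→score S461 F1922: (231.285,120.282) → (193.253,105.471) → (151.500,76.614) → (137.334,75.201)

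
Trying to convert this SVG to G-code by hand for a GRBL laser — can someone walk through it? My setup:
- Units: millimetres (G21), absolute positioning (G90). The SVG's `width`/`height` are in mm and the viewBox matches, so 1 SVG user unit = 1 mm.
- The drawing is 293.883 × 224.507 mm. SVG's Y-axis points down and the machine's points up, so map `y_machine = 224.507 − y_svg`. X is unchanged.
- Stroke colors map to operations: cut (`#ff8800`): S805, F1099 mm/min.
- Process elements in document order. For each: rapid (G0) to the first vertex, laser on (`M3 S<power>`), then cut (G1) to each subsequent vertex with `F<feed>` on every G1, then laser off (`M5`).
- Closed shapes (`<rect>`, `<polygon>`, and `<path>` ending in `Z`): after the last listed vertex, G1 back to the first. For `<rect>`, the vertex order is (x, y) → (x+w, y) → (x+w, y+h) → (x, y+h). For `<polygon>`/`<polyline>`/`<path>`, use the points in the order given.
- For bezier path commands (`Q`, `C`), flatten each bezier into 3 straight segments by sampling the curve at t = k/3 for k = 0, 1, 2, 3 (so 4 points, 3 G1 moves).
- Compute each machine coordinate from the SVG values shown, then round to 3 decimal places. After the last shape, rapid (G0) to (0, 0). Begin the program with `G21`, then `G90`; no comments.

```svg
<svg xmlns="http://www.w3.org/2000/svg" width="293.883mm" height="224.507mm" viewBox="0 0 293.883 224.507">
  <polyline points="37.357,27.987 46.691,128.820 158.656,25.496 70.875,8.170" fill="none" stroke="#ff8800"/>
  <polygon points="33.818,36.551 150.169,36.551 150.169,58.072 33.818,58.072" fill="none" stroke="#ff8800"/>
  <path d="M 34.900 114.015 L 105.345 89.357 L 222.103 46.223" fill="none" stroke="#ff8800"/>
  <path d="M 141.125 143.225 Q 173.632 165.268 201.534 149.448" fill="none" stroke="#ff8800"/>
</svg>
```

G21
G90
G0 X37.357 Y196.520
M3 S805
G1 X46.691 Y95.687 F1099
G1 X158.656 Y199.011 F1099
G1 X70.875 Y216.337 F1099
M5
G0 X33.818 Y187.956
M3 S805
G1 X150.169 Y187.956 F1099
G1 X150.169 Y166.435 F1099
G1 X33.818 Y166.435 F1099
G1 X33.818 Y187.956 F1099
M5
G0 X34.900 Y110.492
M3 S805
G1 X105.345 Y135.150 F1099
G1 X222.103 Y178.284 F1099
M5
G0 X141.125 Y81.282
M3 S805
G1 X162.285 Y70.794 F1099
G1 X182.421 Y68.719 F1099
G1 X201.534 Y75.059 F1099
M5
G0 X0.000 Y0.000

Since the viewBox matches the mm dimensions, user units are millimetres directly. The only transform is the Y-flip y_m = 224.507 − y_svg.

Shape 1 is a open polyline drawn with `<polyline>`. Its stroke #ff8800 means cut at S805, F1099. After flipping Y the toolpath is (37.357,196.520) → (46.691,95.687) → (158.656,199.011) → (70.875,216.337).

Shape 2 is a rectangle drawn with `<polygon>`. Its stroke #ff8800 means cut at S805, F1099. After flipping Y the toolpath is (33.818,187.956) → (150.169,187.956) → (150.169,166.435) → (33.818,166.435) → (33.818,187.956), returning to the start.

Shape 3 is a open polyline drawn with `<path>`. Its stroke #ff8800 means cut at S805, F1099. After flipping Y the toolpath is (34.900,110.492) → (105.345,135.150) → (222.103,178.284).

Shape 4 is a quadratic bezier drawn with `<path>`. Its stroke #ff8800 means cut at S805, F1099. After flipping Y the toolpath is (141.125,81.282) → (162.285,70.794) → (182.421,68.719) → (201.534,75.059).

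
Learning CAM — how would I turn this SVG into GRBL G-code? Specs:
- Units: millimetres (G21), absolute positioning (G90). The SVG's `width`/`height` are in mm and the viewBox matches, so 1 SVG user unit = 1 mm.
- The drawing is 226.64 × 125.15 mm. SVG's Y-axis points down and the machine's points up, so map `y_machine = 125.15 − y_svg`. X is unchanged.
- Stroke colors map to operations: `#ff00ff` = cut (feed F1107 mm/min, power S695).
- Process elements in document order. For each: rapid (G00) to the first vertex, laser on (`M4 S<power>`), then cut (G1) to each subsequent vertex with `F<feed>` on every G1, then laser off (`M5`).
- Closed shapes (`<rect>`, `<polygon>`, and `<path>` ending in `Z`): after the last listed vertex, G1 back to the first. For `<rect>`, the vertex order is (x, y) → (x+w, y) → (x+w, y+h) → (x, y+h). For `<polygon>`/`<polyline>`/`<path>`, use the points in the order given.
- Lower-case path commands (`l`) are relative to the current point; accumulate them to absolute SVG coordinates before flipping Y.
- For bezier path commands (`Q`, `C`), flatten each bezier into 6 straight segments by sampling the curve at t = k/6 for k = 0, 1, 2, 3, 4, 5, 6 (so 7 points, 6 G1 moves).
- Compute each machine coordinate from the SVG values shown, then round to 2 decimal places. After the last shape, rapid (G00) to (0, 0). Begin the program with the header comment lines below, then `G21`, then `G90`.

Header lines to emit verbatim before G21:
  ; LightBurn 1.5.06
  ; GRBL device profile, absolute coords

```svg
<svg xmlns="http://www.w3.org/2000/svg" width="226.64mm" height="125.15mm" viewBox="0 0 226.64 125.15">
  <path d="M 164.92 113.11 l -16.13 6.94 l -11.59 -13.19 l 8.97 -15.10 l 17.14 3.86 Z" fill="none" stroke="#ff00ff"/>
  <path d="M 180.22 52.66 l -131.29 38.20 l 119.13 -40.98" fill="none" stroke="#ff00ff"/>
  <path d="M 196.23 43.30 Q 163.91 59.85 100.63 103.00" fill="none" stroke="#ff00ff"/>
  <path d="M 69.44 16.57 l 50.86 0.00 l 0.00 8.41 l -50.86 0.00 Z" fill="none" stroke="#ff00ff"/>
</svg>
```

; LightBurn 1.5.06
; GRBL device profile, absolute coords
G21
G90
G00 X164.92 Y12.04
M4 S695
G1 X148.79 Y5.10 F1107
G1 X137.20 Y18.29 F1107
G1 X146.17 Y33.39 F1107
G1 X163.31 Y29.53 F1107
G1 X164.92 Y12.04 F1107
M5
G00 X180.22 Y72.49
M4 S695
G1 X48.93 Y34.29 F1107
G1 X168.06 Y75.27 F1107
M5
G00 X196.23 Y81.85
M4 S695
G1 X184.60 Y75.59 F1107
G1 X171.24 Y67.86 F1107
G1 X156.17 Y58.65 F1107
G1 X139.38 Y47.96 F1107
G1 X120.86 Y35.79 F1107
G1 X100.63 Y22.15 F1107
M5
G00 X69.44 Y108.58
M4 S695
G1 X120.30 Y108.58 F1107
G1 X120.30 Y100.17 F1107
G1 X69.44 Y100.17 F1107
G1 X69.44 Y108.58 F1107
M5
G00 X0.00 Y0.00

Since the viewBox matches the mm dimensions, user units are millimetres directly. The only transform is the Y-flip y_m = 125.15 − y_svg.

Shape 1 is a regular polygon drawn with `<path>`. Its stroke #ff00ff means cut at S695, F1107. After flipping Y the toolpath is (164.92,12.04) → (148.79,5.10) → (137.20,18.29) → (146.17,33.39) → (163.31,29.53) → (164.92,12.04), returning to the start.

Shape 2 is a open polyline drawn with `<path>`. Its stroke #ff00ff means cut at S695, F1107. After flipping Y the toolpath is (180.22,72.49) → (48.93,34.29) → (168.06,75.27).

Shape 3 is a quadratic bezier drawn with `<path>`. Its stroke #ff00ff means cut at S695, F1107. After flipping Y the toolpath is (196.23,81.85) → (184.60,75.59) → (171.24,67.86) → (156.17,58.65) → (139.38,47.96) → (120.86,35.79) → (100.63,22.15).

Shape 4 is a rectangle drawn with `<path>`. Its stroke #ff00ff means cut at S695, F1107. After flipping Y the toolpath is (69.44,108.58) → (120.30,108.58) → (120.30,100.17) → (69.44,100.17) → (69.44,108.58), returning to the start.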